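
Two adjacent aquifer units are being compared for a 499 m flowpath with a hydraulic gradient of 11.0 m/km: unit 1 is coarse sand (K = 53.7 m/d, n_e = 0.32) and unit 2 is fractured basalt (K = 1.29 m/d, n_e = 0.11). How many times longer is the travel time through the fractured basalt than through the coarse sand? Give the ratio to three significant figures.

14.3

Unit 1 (coarse sand): v = 53.7×0.011/0.32 = 1.846 m/d, t = 499/1.846 = 270.3 d
Unit 2 (fractured basalt): v = 1.29×0.011/0.11 = 0.1290 m/d, t = 499/0.1290 = 3868 d
t(fractured basalt) / t(coarse sand) = 3868/270.3 = 14.3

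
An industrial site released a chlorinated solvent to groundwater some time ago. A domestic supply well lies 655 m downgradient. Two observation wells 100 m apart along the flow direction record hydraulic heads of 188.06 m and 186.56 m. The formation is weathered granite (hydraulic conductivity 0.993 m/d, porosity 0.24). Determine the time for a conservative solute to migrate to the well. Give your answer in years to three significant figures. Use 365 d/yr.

28.9 years

Hydraulic gradient i = (188.06 − 186.56) / 100 = 1.50 / 100 = 0.01500
Darcy flux q = K·i = 0.993 × 0.01500 = 0.01489 m/d
v_s = q/n_e = 0.01489/0.24 = 0.06206 m/d
t = L / v = 655 / 0.06206 = 10550 d
   = 10550 / 365 = 28.9 yr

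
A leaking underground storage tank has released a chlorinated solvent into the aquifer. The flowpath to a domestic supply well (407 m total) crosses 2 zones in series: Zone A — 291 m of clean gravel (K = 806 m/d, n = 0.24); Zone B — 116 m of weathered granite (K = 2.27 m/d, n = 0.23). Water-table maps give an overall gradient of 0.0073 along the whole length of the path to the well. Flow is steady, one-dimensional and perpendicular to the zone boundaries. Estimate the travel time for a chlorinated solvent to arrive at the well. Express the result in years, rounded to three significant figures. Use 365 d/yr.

4.58 years

Continuity: the same q passes through each zone, so ΔH = q·Σ(L_j/K_j) — the zones act as resistances in series.
Σ(L/K) = 291/806 + 116/2.27 = 0.3610 + 51.10 = 51.46 d
K_eq = L_total / Σ(L/K) = 407 / 51.46 = 7.909 m/d
q = K_eq · i = 7.909 × 0.0073 = 0.05773 m/d (same in every zone)
Zone A: v = q/n = 0.05773/0.24 = 0.2406 m/d → t_A = 291/0.2406 = 1210 d
Zone B: v = q/n = 0.05773/0.23 = 0.2510 m/d → t_B = 116/0.2510 = 462.1 d
Total t = 1210 + 462.1 = 1672 d
   = 1672 / 365 = 4.58 yr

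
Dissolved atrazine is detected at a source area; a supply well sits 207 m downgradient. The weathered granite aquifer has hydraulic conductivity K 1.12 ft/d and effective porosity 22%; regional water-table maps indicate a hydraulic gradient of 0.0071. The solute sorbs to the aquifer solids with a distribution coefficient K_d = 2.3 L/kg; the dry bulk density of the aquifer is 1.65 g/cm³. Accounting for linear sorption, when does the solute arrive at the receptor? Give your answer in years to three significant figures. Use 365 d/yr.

K = 1.12 ft/d × 0.3048 = 0.3414 m/d
Darcy flux q = K·i = 0.3414 × 0.0071 = 0.002424 m/d
v_s = q/n_e = 0.002424/0.22 = 0.01102 m/d
Retardation R = 1 + ρ_b·K_d/n = 1 + 1.65×2.3/0.22 = 18.25
Contaminant velocity v_c = v/R = 0.01102/18.25 = 6.037e-4 m/d
t = L/v_c = 207/6.037e-4 = 342900 d
   = 342900/365 = 939 yr

939 years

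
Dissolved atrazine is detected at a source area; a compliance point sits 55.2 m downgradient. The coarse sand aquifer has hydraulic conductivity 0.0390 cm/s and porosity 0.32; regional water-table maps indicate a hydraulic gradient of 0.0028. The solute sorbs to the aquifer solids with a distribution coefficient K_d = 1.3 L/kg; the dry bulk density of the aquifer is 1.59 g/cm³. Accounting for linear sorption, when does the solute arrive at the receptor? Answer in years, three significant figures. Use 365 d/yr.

3.83 years

K = 0.0390 cm/s × 864 = 33.70 m/d
q = Ki = 33.70 × 0.0028 = 0.09435 m/d
v_s = q/n_e = 0.09435/0.32 = 0.2948 m/d
Retardation R = 1 + ρ_b·K_d/n = 1 + 1.59×1.3/0.32 = 7.459
Contaminant velocity v_c = v/R = 0.2948/7.459 = 0.03953 m/d
t = L/v_c = 55.2/0.03953 = 1397 d
   = 1397/365 = 3.83 yr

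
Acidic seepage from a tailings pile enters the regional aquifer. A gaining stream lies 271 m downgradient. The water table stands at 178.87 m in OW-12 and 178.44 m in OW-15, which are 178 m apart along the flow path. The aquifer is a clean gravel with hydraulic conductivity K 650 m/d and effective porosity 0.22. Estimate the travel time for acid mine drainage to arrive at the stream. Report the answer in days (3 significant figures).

Hydraulic gradient i = (178.87 − 178.44) / 178 = 0.43 / 178 = 0.002416
Darcy flux q = K·i = 650 × 0.002416 = 1.570 m/d
Seepage velocity v = q / n = 1.570 / 0.22 = 7.137 m/d
t = L / v = 271 / 7.137 = 37.97 d

38.0 days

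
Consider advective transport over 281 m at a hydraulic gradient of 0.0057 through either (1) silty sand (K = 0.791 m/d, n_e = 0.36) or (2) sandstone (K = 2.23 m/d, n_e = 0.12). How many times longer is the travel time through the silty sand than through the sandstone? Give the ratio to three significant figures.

Unit 1 (silty sand): v = 0.791×0.0057/0.36 = 0.01252 m/d, t = 281/0.01252 = 22440 d
Unit 2 (sandstone): v = 2.23×0.0057/0.12 = 0.1059 m/d, t = 281/0.1059 = 2653 d
t(silty sand) / t(sandstone) = 22440/2653 = 8.46

8.46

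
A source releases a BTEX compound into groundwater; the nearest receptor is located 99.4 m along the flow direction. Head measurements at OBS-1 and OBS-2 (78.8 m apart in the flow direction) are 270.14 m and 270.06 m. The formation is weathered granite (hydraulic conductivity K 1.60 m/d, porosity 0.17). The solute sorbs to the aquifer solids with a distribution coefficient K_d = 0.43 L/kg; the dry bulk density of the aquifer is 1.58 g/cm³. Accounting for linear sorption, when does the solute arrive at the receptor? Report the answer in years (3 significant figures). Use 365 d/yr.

142 years

Hydraulic gradient i = (270.14 − 270.06) / 78.8 = 0.08 / 78.8 = 0.001015
Specific discharge q = 1.60 × 0.001015 = 0.001624 m/d
v = Ki/n = 1.60·0.001015/0.17 = 0.009555 m/d
Retardation R = 1 + ρ_b·K_d/n = 1 + 1.58×0.43/0.17 = 4.996
Contaminant velocity v_c = v/R = 0.009555/4.996 = 0.001912 m/d
t = L/v_c = 99.4/0.001912 = 51980 d
   = 51980/365 = 142 yr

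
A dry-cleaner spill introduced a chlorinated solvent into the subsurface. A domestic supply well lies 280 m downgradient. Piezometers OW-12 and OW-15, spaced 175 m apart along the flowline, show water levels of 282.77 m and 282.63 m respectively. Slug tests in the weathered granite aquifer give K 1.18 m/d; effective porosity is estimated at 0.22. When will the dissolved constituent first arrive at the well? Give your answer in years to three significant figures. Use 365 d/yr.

179 years

Hydraulic gradient i = (282.77 − 282.63) / 175 = 0.14 / 175 = 8.000e-4
q = Ki = 1.18 × 8.000e-4 = 9.440e-4 m/d
v_s = q/n_e = 9.440e-4/0.22 = 0.004291 m/d
t = L / v = 280 / 0.004291 = 65250 d
   = 65250 / 365 = 179 yr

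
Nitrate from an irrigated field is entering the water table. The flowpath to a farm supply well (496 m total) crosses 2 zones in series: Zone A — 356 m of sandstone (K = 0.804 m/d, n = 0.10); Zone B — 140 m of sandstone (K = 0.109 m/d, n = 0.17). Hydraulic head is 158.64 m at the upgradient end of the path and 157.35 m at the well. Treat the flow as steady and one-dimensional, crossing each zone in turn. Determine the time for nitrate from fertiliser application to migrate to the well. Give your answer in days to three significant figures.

Total head drop ΔH = 158.64 − 157.35 = 1.29 m
Continuity: the same q passes through each zone, so ΔH = q·Σ(L_j/K_j) — the zones act as resistances in series.
Σ(L/K) = 356/0.804 + 140/0.109 = 442.8 + 1284 = 1727 d
q = ΔH / Σ(L/K) = 1.29 / 1727 = 7.469e-4 m/d (same in every zone)
Zone A: v = q/n = 7.469e-4/0.10 = 0.007469 m/d → t_A = 356/0.007469 = 47670 d
Zone B: v = q/n = 7.469e-4/0.17 = 0.004393 m/d → t_B = 140/0.004393 = 31870 d
Total t = 47670 + 31870 = 79530 d

79500 days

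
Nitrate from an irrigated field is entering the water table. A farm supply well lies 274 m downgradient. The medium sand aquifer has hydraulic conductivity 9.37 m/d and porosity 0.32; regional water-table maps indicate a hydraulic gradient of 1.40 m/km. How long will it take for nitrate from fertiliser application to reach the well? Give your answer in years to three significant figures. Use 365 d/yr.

18.3 years

Specific discharge q = 9.37 × 0.0014 = 0.01312 m/d
v_s = q/n_e = 0.01312/0.32 = 0.04099 m/d
t = L / v = 274 / 0.04099 = 6684 d
   = 6684 / 365 = 18.3 yr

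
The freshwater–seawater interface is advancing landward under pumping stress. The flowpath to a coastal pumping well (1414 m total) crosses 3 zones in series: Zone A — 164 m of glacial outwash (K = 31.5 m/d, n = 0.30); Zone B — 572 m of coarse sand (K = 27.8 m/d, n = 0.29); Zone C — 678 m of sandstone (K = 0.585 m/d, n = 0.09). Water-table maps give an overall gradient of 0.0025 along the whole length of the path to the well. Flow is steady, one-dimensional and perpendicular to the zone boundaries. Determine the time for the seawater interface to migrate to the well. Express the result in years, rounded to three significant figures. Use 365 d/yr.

Continuity: the same q passes through each zone, so ΔH = q·Σ(L_j/K_j) — the zones act as resistances in series.
Σ(L/K) = 164/31.5 + 572/27.8 + 678/0.585 = 5.206 + 20.58 + 1159 = 1185 d
K_eq = L_total / Σ(L/K) = 1414 / 1185 = 1.193 m/d
q = K_eq · i = 1.193 × 0.0025 = 0.002984 m/d (same in every zone)
Zone A: v = q/n = 0.002984/0.30 = 0.009946 m/d → t_A = 164/0.009946 = 16490 d
Zone B: v = q/n = 0.002984/0.29 = 0.01029 m/d → t_B = 572/0.01029 = 55590 d
Zone C: v = q/n = 0.002984/0.09 = 0.03315 m/d → t_C = 678/0.03315 = 20450 d
Total t = 16490 + 55590 + 20450 = 92530 d
   = 92530 / 365 = 254 yr

254 years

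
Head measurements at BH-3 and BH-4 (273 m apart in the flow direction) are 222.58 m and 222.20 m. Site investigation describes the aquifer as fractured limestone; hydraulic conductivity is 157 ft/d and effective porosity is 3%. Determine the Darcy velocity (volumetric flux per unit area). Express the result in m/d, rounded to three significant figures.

0.0666 m/d

Hydraulic gradient i = (222.58 − 222.20) / 273 = 0.38 / 273 = 0.001392
K = 157 ft/d × 0.3048 = 47.85 m/d
q = Ki = 47.85 × 0.001392 = 0.06661 m/d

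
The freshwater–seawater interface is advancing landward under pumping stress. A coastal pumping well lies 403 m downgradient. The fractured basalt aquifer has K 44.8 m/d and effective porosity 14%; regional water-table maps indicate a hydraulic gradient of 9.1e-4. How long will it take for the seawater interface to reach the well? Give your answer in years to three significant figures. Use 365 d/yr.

3.79 years

Specific discharge q = 44.8 × 9.1e-4 = 0.04077 m/d
v = Ki/n = 44.8·9.1e-4/0.14 = 0.2912 m/d
t = L / v = 403 / 0.2912 = 1384 d
   = 1384 / 365 = 3.79 yr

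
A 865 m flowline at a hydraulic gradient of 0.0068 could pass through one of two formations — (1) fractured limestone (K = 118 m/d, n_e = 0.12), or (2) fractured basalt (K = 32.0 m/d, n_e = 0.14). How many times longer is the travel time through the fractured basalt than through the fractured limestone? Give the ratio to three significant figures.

4.30

Unit 1 (fractured limestone): v = 118×0.0068/0.12 = 6.687 m/d, t = 865/6.687 = 129.4 d
Unit 2 (fractured basalt): v = 32.0×0.0068/0.14 = 1.554 m/d, t = 865/1.554 = 556.5 d
t(fractured basalt) / t(fractured limestone) = 556.5/129.4 = 4.30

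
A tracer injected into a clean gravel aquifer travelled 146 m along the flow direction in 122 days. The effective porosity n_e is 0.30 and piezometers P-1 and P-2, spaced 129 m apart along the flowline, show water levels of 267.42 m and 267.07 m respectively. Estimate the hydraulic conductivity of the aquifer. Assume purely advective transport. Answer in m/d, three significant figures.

Hydraulic gradient i = (267.42 − 267.07) / 129 = 0.35 / 129 = 0.002713
v = L / t = 146 / 122 = 1.197 m/d
K = v · n / i = 1.197 × 0.30 / 0.002713 = 132 m/d

132 m/d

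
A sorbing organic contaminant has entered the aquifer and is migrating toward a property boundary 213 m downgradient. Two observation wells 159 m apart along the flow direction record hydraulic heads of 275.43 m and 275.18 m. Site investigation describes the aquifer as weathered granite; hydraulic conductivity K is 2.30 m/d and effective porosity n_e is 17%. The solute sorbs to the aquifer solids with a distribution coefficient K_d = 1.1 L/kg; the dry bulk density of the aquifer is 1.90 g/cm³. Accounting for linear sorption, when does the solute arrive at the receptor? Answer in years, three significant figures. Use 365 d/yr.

Hydraulic gradient i = (275.43 − 275.18) / 159 = 0.25 / 159 = 0.001572
Darcy flux q = K·i = 2.30 × 0.001572 = 0.003616 m/d
v = Ki/n = 2.30·0.001572/0.17 = 0.02127 m/d
Retardation R = 1 + ρ_b·K_d/n = 1 + 1.90×1.1/0.17 = 13.29
Contaminant velocity v_c = v/R = 0.02127/13.29 = 0.001600 m/d
t = L/v_c = 213/0.001600 = 133100 d
   = 133100/365 = 365 yr

365 years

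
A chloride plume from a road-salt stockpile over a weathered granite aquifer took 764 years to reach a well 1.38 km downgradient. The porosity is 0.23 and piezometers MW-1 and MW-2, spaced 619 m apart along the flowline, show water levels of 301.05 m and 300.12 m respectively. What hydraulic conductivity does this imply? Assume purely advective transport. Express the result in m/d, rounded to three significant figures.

Hydraulic gradient i = (301.05 − 300.12) / 619 = 0.93 / 619 = 0.001502
t = 764 years = 278900 d
L = 1.38 km = 1380 m
v = L / t = 1380 / 278900 = 0.004949 m/d
K = v · n / i = 0.004949 × 0.23 / 0.001502 = 0.758 m/d

0.758 m/d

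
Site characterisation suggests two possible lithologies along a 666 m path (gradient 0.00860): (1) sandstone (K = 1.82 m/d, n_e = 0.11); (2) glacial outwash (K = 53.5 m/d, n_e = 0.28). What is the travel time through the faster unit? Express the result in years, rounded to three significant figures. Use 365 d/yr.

Unit 1 (sandstone): v = 1.82×0.0086/0.11 = 0.1423 m/d, t = 666/0.1423 = 4681 d
Unit 2 (glacial outwash): v = 53.5×0.0086/0.28 = 1.643 m/d, t = 666/1.643 = 405.3 d
Faster: 405.3 d / 365 = 1.11 yr

1.11 years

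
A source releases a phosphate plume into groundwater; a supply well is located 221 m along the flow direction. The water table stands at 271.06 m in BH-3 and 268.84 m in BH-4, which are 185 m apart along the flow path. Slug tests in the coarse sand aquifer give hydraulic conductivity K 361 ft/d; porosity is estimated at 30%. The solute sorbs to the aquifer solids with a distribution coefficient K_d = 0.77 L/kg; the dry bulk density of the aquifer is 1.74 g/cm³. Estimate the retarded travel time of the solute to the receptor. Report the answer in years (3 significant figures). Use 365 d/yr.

0.752 years

Hydraulic gradient i = (271.06 − 268.84) / 185 = 2.22 / 185 = 0.01200
K = 361 ft/d × 0.3048 = 110.0 m/d
q = Ki = 110.0 × 0.01200 = 1.320 m/d
v = Ki/n = 110.0·0.01200/0.30 = 4.401 m/d
Retardation R = 1 + ρ_b·K_d/n = 1 + 1.74×0.77/0.30 = 5.466
Contaminant velocity v_c = v/R = 4.401/5.466 = 0.8052 m/d
t = L/v_c = 221/0.8052 = 274.5 d
   = 274.5/365 = 0.752 yr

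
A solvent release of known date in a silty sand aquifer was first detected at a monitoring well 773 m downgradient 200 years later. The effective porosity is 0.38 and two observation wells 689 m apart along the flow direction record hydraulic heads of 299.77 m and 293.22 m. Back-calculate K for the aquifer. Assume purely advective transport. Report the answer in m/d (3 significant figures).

Hydraulic gradient i = (299.77 − 293.22) / 689 = 6.55 / 689 = 0.009507
t = 200 years = 73000 d
v = L / t = 773 / 73000 = 0.01059 m/d
K = v · n / i = 0.01059 × 0.38 / 0.009507 = 0.423 m/d

0.423 m/d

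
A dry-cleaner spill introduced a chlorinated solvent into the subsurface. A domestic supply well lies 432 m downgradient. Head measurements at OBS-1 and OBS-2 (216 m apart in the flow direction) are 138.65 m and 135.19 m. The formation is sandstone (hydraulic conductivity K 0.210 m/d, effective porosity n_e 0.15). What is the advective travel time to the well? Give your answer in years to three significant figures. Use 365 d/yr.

Hydraulic gradient i = (138.65 − 135.19) / 216 = 3.46 / 216 = 0.01602
Darcy flux q = K·i = 0.210 × 0.01602 = 0.003364 m/d
v_s = q/n_e = 0.003364/0.15 = 0.02243 m/d
t = L / v = 432 / 0.02243 = 19260 d
   = 19260 / 365 = 52.8 yr

52.8 years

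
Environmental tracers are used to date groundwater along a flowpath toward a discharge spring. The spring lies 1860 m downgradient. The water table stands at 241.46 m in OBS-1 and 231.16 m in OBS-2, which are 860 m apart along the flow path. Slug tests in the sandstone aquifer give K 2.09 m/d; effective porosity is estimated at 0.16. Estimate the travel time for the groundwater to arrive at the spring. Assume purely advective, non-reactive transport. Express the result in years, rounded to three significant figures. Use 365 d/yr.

32.6 years

Hydraulic gradient i = (241.46 − 231.16) / 860 = 10.30 / 860 = 0.01198
Darcy flux q = K·i = 2.09 × 0.01198 = 0.02503 m/d
v_s = q/n_e = 0.02503/0.16 = 0.1564 m/d
t = L / v = 1860 / 0.1564 = 11890 d
   = 11890 / 365 = 32.6 yr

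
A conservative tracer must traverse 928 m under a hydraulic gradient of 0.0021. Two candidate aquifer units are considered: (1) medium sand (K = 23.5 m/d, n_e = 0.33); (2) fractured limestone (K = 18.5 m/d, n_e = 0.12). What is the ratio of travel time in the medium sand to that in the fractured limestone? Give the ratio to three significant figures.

2.16

Unit 1 (medium sand): v = 23.5×0.0021/0.33 = 0.1495 m/d, t = 928/0.1495 = 6205 d
Unit 2 (fractured limestone): v = 18.5×0.0021/0.12 = 0.3238 m/d, t = 928/0.3238 = 2866 d
t(medium sand) / t(fractured limestone) = 6205/2866 = 2.16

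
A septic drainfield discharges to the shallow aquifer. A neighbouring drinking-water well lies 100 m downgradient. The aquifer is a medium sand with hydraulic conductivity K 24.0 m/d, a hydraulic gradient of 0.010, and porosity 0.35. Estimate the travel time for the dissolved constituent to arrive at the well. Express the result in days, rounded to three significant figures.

146 days

Specific discharge q = 24.0 × 0.010 = 0.2400 m/d
v_s = q/n_e = 0.2400/0.35 = 0.6857 m/d
t = L / v = 100 / 0.6857 = 145.8 d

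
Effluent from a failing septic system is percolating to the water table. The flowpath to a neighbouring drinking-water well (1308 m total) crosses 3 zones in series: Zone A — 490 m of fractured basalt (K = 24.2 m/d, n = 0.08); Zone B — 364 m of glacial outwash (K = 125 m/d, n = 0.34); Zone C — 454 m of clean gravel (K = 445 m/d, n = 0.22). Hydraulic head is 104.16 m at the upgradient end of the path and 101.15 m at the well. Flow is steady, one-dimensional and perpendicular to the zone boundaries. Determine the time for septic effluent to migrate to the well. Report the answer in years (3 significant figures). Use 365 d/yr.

5.78 years

Total head drop ΔH = 104.16 − 101.15 = 3.01 m
Continuity: the same q passes through each zone, so ΔH = q·Σ(L_j/K_j) — the zones act as resistances in series.
Σ(L/K) = 490/24.2 + 364/125 + 454/445 = 20.25 + 2.912 + 1.020 = 24.18 d
q = ΔH / Σ(L/K) = 3.01 / 24.18 = 0.1245 m/d (same in every zone)
Zone A: v = q/n = 0.1245/0.08 = 1.556 m/d → t_A = 490/1.556 = 314.9 d
Zone B: v = q/n = 0.1245/0.34 = 0.3661 m/d → t_B = 364/0.3661 = 994.2 d
Zone C: v = q/n = 0.1245/0.22 = 0.5658 m/d → t_C = 454/0.5658 = 802.4 d
Total t = 314.9 + 994.2 + 802.4 = 2111 d
   = 2111 / 365 = 5.78 yr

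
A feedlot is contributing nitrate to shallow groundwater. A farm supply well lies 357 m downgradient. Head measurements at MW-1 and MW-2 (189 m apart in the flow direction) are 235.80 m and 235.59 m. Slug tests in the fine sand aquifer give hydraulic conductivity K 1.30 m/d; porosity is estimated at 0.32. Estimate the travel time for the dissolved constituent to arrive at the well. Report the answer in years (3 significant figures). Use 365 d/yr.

Hydraulic gradient i = (235.80 − 235.59) / 189 = 0.21 / 189 = 0.001111
Specific discharge q = 1.30 × 0.001111 = 0.001444 m/d
v_s = q/n_e = 0.001444/0.32 = 0.004514 m/d
t = L / v = 357 / 0.004514 = 79090 d
   = 79090 / 365 = 217 yr

217 years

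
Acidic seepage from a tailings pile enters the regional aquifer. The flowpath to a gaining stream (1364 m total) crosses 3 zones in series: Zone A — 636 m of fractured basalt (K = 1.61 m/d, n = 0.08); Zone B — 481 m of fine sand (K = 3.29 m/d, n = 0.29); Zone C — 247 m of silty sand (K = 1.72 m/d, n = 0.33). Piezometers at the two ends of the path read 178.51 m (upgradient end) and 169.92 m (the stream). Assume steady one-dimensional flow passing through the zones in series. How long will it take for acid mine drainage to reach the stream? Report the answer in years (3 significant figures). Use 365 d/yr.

Total head drop ΔH = 178.51 − 169.92 = 8.59 m
Steady 1-D flow in series ⇒ the Darcy flux q is identical in every zone and the zone head losses add (resistances L/K in series).
Σ(L/K) = 636/1.61 + 481/3.29 + 247/1.72 = 395.0 + 146.2 + 143.6 = 684.8 d
q = ΔH / Σ(L/K) = 8.59 / 684.8 = 0.01254 m/d (same in every zone)
Zone A: v = q/n = 0.01254/0.08 = 0.1568 m/d → t_A = 636/0.1568 = 4056 d
Zone B: v = q/n = 0.01254/0.29 = 0.04325 m/d → t_B = 481/0.04325 = 11120 d
Zone C: v = q/n = 0.01254/0.33 = 0.03801 m/d → t_C = 247/0.03801 = 6498 d
Total t = 4056 + 11120 + 6498 = 21680 d
   = 21680 / 365 = 59.4 yr

59.4 years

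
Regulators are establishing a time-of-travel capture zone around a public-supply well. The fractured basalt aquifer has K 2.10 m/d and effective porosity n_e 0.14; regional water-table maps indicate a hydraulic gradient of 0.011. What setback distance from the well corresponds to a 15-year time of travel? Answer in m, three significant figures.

903 m

q = Ki = 2.10 × 0.011 = 0.02310 m/d
Seepage velocity v = q / n = 0.02310 / 0.14 = 0.1650 m/d
T = 15 yr × 365 = 5475 d
L = v × T = 0.1650 × 5475 = 903.4 m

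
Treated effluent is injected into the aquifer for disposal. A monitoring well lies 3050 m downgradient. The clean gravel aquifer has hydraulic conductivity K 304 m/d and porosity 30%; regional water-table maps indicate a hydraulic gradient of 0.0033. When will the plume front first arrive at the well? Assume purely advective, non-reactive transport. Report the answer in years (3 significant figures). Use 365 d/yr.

q = Ki = 304 × 0.0033 = 1.003 m/d
v_s = q/n_e = 1.003/0.30 = 3.344 m/d
t = L / v = 3050 / 3.344 = 912.1 d
   = 912.1 / 365 = 2.50 yr

2.50 years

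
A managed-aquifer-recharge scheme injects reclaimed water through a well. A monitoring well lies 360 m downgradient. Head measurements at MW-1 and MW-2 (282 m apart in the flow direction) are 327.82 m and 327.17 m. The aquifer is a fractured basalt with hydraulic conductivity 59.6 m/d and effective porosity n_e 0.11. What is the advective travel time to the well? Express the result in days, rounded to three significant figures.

Hydraulic gradient i = (327.82 − 327.17) / 282 = 0.65 / 282 = 0.002305
Darcy flux q = K·i = 59.6 × 0.002305 = 0.1374 m/d
Average linear velocity = 0.1374 / 0.11 = 1.249 m/d
t = L / v = 360 / 1.249 = 288.3 d

288 days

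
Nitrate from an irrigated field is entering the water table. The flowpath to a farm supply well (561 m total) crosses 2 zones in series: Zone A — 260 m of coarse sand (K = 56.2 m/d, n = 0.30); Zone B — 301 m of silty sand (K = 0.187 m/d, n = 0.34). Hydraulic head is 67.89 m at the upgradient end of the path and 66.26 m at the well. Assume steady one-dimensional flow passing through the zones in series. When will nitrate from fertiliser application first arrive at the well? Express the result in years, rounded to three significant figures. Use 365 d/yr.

489 years

Total head drop ΔH = 67.89 − 66.26 = 1.63 m
Continuity: the same q passes through each zone, so ΔH = q·Σ(L_j/K_j) — the zones act as resistances in series.
Σ(L/K) = 260/56.2 + 301/0.187 = 4.626 + 1610 = 1614 d
q = ΔH / Σ(L/K) = 1.63 / 1614 = 0.001010 m/d (same in every zone)
Zone A: v = q/n = 0.001010/0.30 = 0.003366 m/d → t_A = 260/0.003366 = 77250 d
Zone B: v = q/n = 0.001010/0.34 = 0.002970 m/d → t_B = 301/0.002970 = 101400 d
Total t = 77250 + 101400 = 178600 d
   = 178600 / 365 = 489 yr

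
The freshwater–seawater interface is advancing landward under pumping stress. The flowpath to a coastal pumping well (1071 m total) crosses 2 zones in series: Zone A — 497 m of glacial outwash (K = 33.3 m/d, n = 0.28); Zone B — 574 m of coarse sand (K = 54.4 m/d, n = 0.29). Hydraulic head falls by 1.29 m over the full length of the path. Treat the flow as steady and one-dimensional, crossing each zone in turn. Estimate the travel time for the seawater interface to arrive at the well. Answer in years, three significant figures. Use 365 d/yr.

Steady 1-D flow in series ⇒ the Darcy flux q is identical in every zone and the zone head losses add (resistances L/K in series).
Σ(L/K) = 497/33.3 + 574/54.4 = 14.92 + 10.55 = 25.48 d
q = ΔH / Σ(L/K) = 1.29 / 25.48 = 0.05064 m/d (same in every zone)
Zone A: v = q/n = 0.05064/0.28 = 0.1808 m/d → t_A = 497/0.1808 = 2748 d
Zone B: v = q/n = 0.05064/0.29 = 0.1746 m/d → t_B = 574/0.1746 = 3287 d
Total t = 2748 + 3287 = 6036 d
   = 6036 / 365 = 16.5 yr

16.5 years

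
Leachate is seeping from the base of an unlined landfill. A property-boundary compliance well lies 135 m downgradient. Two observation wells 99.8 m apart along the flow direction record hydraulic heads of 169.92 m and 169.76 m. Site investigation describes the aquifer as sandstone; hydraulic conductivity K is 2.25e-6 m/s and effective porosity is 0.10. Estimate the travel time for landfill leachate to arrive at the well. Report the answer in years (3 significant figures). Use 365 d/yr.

119 years

Hydraulic gradient i = (169.92 − 169.76) / 99.8 = 0.16 / 99.8 = 0.001603
K = 2.25e-6 m/s × 86400 s/d = 0.1944 m/d
Darcy flux q = K·i = 0.1944 × 0.001603 = 3.117e-4 m/d
Seepage velocity v = q / n = 3.117e-4 / 0.10 = 0.003117 m/d
t = L / v = 135 / 0.003117 = 43320 d
   = 43320 / 365 = 119 yr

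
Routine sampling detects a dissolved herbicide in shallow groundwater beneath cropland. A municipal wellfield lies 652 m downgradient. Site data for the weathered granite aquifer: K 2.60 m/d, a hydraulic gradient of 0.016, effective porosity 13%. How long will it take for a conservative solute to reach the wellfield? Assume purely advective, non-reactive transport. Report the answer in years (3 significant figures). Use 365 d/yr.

5.58 years

q = Ki = 2.60 × 0.016 = 0.04160 m/d
v = Ki/n = 2.60·0.016/0.13 = 0.3200 m/d
t = L / v = 652 / 0.3200 = 2038 d
   = 2038 / 365 = 5.58 yr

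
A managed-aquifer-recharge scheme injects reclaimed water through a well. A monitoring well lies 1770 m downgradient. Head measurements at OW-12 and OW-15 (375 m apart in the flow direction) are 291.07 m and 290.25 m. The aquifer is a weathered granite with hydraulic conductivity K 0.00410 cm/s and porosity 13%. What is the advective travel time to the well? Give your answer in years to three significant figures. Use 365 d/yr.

81.4 years

Hydraulic gradient i = (291.07 − 290.25) / 375 = 0.82 / 375 = 0.002187
K = 0.00410 cm/s × 864 = 3.542 m/d
Specific discharge q = 3.542 × 0.002187 = 0.007746 m/d
v = Ki/n = 3.542·0.002187/0.13 = 0.05958 m/d
t = L / v = 1770 / 0.05958 = 29710 d
   = 29710 / 365 = 81.4 yr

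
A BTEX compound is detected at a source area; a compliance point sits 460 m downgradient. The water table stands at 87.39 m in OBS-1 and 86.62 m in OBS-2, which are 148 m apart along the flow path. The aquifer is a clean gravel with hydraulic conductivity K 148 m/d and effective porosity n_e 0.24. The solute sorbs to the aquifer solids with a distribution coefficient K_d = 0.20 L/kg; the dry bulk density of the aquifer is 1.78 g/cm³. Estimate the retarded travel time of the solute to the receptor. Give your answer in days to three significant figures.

Hydraulic gradient i = (87.39 − 86.62) / 148 = 0.77 / 148 = 0.005203
q = Ki = 148 × 0.005203 = 0.7700 m/d
Seepage velocity v = q / n = 0.7700 / 0.24 = 3.208 m/d
Retardation R = 1 + ρ_b·K_d/n = 1 + 1.78×0.20/0.24 = 2.483
Contaminant velocity v_c = v/R = 3.208/2.483 = 1.292 m/d
t = L/v_c = 460/1.292 = 356.1 d

356 days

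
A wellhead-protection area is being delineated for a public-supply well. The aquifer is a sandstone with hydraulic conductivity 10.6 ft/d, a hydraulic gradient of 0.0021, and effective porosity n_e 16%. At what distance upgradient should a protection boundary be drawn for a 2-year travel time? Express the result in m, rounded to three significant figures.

K = 10.6 ft/d × 0.3048 = 3.231 m/d
Darcy flux q = K·i = 3.231 × 0.0021 = 0.006785 m/d
v_s = q/n_e = 0.006785/0.16 = 0.04241 m/d
T = 2 yr × 365 = 730 d
L = v × T = 0.04241 × 730 = 30.96 m

31.0 m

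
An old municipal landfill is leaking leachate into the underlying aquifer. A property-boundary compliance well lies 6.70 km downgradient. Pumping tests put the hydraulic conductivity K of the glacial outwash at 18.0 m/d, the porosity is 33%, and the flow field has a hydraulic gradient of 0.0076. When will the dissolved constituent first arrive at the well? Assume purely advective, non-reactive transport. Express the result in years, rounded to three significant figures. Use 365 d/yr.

44.3 years

Darcy flux q = K·i = 18.0 × 0.0076 = 0.1368 m/d
v = Ki/n = 18.0·0.0076/0.33 = 0.4145 m/d
L = 6.70 km = 6700 m
t = L / v = 6700 / 0.4145 = 16160 d
   = 16160 / 365 = 44.3 yr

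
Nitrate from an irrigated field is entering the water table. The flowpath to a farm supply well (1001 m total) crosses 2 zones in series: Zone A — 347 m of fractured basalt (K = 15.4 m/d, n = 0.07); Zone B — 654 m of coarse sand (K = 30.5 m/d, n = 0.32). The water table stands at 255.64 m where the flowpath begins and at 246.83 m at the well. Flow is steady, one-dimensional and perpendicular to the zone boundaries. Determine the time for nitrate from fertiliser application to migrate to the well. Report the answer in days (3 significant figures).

Total head drop ΔH = 255.64 − 246.83 = 8.81 m
Steady 1-D flow in series ⇒ the Darcy flux q is identical in every zone and the zone head losses add (resistances L/K in series).
Σ(L/K) = 347/15.4 + 654/30.5 = 22.53 + 21.44 = 43.98 d
q = ΔH / Σ(L/K) = 8.81 / 43.98 = 0.2003 m/d (same in every zone)
Zone A: v = q/n = 0.2003/0.07 = 2.862 m/d → t_A = 347/2.862 = 121.2 d
Zone B: v = q/n = 0.2003/0.32 = 0.6261 m/d → t_B = 654/0.6261 = 1045 d
Total t = 121.2 + 1045 = 1166 d

1170 days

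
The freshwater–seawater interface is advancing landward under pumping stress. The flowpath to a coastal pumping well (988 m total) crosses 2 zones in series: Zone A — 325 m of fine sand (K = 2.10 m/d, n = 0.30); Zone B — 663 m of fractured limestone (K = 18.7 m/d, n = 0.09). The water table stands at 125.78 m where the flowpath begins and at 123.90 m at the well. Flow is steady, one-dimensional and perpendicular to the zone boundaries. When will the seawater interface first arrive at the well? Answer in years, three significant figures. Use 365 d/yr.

Total head drop ΔH = 125.78 − 123.90 = 1.88 m
Continuity: the same q passes through each zone, so ΔH = q·Σ(L_j/K_j) — the zones act as resistances in series.
Σ(L/K) = 325/2.10 + 663/18.7 = 154.8 + 35.45 = 190.2 d
q = ΔH / Σ(L/K) = 1.88 / 190.2 = 0.009883 m/d (same in every zone)
Zone A: v = q/n = 0.009883/0.30 = 0.03294 m/d → t_A = 325/0.03294 = 9865 d
Zone B: v = q/n = 0.009883/0.09 = 0.1098 m/d → t_B = 663/0.1098 = 6037 d
Total t = 9865 + 6037 = 15900 d
   = 15900 / 365 = 43.6 yr

43.6 years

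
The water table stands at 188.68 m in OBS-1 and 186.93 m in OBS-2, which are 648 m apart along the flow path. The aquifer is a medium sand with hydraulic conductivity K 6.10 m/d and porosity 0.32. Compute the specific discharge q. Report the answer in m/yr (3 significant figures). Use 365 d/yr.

6.01 m/yr

Hydraulic gradient i = (188.68 − 186.93) / 648 = 1.75 / 648 = 0.002701
Specific discharge q = 6.10 × 0.002701 = 0.01647 m/d
   = 0.01647 × 365 = 6.01 m/yr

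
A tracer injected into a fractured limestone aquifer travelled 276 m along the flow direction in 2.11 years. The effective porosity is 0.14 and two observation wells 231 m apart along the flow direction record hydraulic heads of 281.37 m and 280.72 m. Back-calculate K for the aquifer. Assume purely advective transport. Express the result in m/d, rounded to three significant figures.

17.8 m/d

Hydraulic gradient i = (281.37 − 280.72) / 231 = 0.65 / 231 = 0.002814
t = 2.11 years = 770.2 d
v = L / t = 276 / 770.2 = 0.3584 m/d
K = v · n / i = 0.3584 × 0.14 / 0.002814 = 17.8 m/d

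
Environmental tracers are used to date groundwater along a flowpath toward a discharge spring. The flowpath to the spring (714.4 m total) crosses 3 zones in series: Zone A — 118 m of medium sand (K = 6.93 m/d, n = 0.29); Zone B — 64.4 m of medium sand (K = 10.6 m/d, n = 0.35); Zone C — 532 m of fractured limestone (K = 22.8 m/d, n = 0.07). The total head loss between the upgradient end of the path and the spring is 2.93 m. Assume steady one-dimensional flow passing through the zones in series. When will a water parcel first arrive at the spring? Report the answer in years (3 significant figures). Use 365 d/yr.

4.08 years

Steady 1-D flow in series ⇒ the Darcy flux q is identical in every zone and the zone head losses add (resistances L/K in series).
Σ(L/K) = 118/6.93 + 64.4/10.6 + 532/22.8 = 17.03 + 6.075 + 23.33 = 46.44 d
q = ΔH / Σ(L/K) = 2.93 / 46.44 = 0.06310 m/d (same in every zone)
Zone A: v = q/n = 0.06310/0.29 = 0.2176 m/d → t_A = 118/0.2176 = 542.3 d
Zone B: v = q/n = 0.06310/0.35 = 0.1803 m/d → t_B = 64.4/0.1803 = 357.2 d
Zone C: v = q/n = 0.06310/0.07 = 0.9014 m/d → t_C = 532/0.9014 = 590.2 d
Total t = 542.3 + 357.2 + 590.2 = 1490 d
   = 1490 / 365 = 4.08 yr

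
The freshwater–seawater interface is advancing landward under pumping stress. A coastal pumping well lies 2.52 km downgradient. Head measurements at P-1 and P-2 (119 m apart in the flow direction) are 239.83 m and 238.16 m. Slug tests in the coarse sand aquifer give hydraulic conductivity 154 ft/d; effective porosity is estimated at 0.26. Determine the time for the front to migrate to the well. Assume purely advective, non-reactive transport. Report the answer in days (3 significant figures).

995 days

Hydraulic gradient i = (239.83 − 238.16) / 119 = 1.67 / 119 = 0.01403
K = 154 ft/d × 0.3048 = 46.94 m/d
q = Ki = 46.94 × 0.01403 = 0.6587 m/d
v = Ki/n = 46.94·0.01403/0.26 = 2.534 m/d
L = 2.52 km = 2520 m
t = L / v = 2520 / 2.534 = 994.6 d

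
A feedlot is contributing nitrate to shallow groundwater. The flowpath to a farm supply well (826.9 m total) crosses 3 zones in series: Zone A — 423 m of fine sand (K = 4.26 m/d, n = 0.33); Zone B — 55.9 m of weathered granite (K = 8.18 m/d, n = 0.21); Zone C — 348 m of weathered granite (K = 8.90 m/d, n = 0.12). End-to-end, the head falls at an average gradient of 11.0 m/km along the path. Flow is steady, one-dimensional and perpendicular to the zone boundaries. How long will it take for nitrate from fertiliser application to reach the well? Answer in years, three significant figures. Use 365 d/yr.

Continuity: the same q passes through each zone, so ΔH = q·Σ(L_j/K_j) — the zones act as resistances in series.
Σ(L/K) = 423/4.26 + 55.9/8.18 + 348/8.90 = 99.30 + 6.834 + 39.10 = 145.2 d
K_eq = L_total / Σ(L/K) = 826.9 / 145.2 = 5.694 m/d
q = K_eq · i = 5.694 × 0.011 = 0.06263 m/d (same in every zone)
Zone A: v = q/n = 0.06263/0.33 = 0.1898 m/d → t_A = 423/0.1898 = 2229 d
Zone B: v = q/n = 0.06263/0.21 = 0.2982 m/d → t_B = 55.9/0.2982 = 187.4 d
Zone C: v = q/n = 0.06263/0.12 = 0.5219 m/d → t_C = 348/0.5219 = 666.8 d
Total t = 2229 + 187.4 + 666.8 = 3083 d
   = 3083 / 365 = 8.45 yr

8.45 years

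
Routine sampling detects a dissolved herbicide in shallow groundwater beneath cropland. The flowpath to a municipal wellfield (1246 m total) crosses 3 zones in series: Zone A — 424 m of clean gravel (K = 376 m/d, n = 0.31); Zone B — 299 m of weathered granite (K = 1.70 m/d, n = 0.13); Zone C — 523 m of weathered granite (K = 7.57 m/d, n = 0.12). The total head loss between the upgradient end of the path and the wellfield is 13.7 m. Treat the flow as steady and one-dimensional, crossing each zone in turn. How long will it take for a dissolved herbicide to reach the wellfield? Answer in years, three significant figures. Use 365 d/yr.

Steady 1-D flow in series ⇒ the Darcy flux q is identical in every zone and the zone head losses add (resistances L/K in series).
Σ(L/K) = 424/376 + 299/1.70 + 523/7.57 = 1.128 + 175.9 + 69.09 = 246.1 d
q = ΔH / Σ(L/K) = 13.7 / 246.1 = 0.05567 m/d (same in every zone)
Zone A: v = q/n = 0.05567/0.31 = 0.1796 m/d → t_A = 424/0.1796 = 2361 d
Zone B: v = q/n = 0.05567/0.13 = 0.4282 m/d → t_B = 299/0.4282 = 698.2 d
Zone C: v = q/n = 0.05567/0.12 = 0.4639 m/d → t_C = 523/0.4639 = 1127 d
Total t = 2361 + 698.2 + 1127 = 4187 d
   = 4187 / 365 = 11.5 yr

11.5 years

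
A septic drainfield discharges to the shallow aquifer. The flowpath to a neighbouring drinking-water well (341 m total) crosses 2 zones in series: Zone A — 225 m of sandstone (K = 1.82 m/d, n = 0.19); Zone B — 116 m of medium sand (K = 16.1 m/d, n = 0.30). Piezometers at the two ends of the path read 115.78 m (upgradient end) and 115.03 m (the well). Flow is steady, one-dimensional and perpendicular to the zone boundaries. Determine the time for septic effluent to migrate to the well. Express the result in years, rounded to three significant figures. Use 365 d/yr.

Total head drop ΔH = 115.78 − 115.03 = 0.75 m
Continuity: the same q passes through each zone, so ΔH = q·Σ(L_j/K_j) — the zones act as resistances in series.
Σ(L/K) = 225/1.82 + 116/16.1 = 123.6 + 7.205 = 130.8 d
q = ΔH / Σ(L/K) = 0.75 / 130.8 = 0.005733 m/d (same in every zone)
Zone A: v = q/n = 0.005733/0.19 = 0.03017 m/d → t_A = 225/0.03017 = 7457 d
Zone B: v = q/n = 0.005733/0.30 = 0.01911 m/d → t_B = 116/0.01911 = 6071 d
Total t = 7457 + 6071 = 13530 d
   = 13530 / 365 = 37.1 yr

37.1 years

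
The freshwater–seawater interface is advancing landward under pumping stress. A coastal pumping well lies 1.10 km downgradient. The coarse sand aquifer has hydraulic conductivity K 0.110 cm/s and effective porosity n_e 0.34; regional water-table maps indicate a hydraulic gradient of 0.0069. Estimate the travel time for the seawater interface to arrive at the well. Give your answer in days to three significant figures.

K = 0.110 cm/s × 864 = 95.04 m/d
q = Ki = 95.04 × 0.0069 = 0.6558 m/d
Average linear velocity = 0.6558 / 0.34 = 1.929 m/d
L = 1.10 km = 1100 m
t = L / v = 1100 / 1.929 = 570.3 d

570 days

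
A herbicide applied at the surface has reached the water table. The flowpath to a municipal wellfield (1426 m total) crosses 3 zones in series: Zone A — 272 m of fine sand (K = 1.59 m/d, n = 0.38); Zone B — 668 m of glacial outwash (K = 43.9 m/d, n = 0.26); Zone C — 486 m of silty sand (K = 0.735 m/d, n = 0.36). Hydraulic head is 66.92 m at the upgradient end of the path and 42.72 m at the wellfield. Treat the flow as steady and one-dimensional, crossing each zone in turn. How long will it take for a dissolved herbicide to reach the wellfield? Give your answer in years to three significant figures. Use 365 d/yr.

43.4 years

Total head drop ΔH = 66.92 − 42.72 = 24.20 m
Continuity: the same q passes through each zone, so ΔH = q·Σ(L_j/K_j) — the zones act as resistances in series.
Σ(L/K) = 272/1.59 + 668/43.9 + 486/0.735 = 171.1 + 15.22 + 661.2 = 847.5 d
q = ΔH / Σ(L/K) = 24.20 / 847.5 = 0.02855 m/d (same in every zone)
Zone A: v = q/n = 0.02855/0.38 = 0.07514 m/d → t_A = 272/0.07514 = 3620 d
Zone B: v = q/n = 0.02855/0.26 = 0.1098 m/d → t_B = 668/0.1098 = 6082 d
Zone C: v = q/n = 0.02855/0.36 = 0.07932 m/d → t_C = 486/0.07932 = 6127 d
Total t = 3620 + 6082 + 6127 = 15830 d
   = 15830 / 365 = 43.4 yr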